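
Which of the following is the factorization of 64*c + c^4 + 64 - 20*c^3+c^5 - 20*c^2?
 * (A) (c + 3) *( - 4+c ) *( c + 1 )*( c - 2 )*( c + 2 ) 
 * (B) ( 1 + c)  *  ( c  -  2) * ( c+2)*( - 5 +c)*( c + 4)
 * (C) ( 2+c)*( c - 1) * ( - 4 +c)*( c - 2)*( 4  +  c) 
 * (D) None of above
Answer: D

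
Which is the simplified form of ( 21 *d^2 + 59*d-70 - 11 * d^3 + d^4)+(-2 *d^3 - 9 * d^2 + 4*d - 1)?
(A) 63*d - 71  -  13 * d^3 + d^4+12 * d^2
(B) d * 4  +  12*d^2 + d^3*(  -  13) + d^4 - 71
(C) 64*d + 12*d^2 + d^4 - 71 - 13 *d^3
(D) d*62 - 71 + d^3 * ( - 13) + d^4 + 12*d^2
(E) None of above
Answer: A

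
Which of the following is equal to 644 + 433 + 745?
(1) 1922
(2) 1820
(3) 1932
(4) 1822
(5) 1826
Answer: 4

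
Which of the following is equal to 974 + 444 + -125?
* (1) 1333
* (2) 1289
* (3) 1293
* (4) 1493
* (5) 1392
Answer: 3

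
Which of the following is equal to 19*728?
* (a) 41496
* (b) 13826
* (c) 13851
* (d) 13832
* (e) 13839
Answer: d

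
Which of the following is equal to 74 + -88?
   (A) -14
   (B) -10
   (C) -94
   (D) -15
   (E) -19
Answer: A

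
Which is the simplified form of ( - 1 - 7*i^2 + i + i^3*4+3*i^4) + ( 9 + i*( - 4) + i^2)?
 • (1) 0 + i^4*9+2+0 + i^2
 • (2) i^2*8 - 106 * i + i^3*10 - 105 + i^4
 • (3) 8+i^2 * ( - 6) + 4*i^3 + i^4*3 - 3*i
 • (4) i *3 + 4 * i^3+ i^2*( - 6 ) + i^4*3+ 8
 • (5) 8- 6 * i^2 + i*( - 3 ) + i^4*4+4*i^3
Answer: 3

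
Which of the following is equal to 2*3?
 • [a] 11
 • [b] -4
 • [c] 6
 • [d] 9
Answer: c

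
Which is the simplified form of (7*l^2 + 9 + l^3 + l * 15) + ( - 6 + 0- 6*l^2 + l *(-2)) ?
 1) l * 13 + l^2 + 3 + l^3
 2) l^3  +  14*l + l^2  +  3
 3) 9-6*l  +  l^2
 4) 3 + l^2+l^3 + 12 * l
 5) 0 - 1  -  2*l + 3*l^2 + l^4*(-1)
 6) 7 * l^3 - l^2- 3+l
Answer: 1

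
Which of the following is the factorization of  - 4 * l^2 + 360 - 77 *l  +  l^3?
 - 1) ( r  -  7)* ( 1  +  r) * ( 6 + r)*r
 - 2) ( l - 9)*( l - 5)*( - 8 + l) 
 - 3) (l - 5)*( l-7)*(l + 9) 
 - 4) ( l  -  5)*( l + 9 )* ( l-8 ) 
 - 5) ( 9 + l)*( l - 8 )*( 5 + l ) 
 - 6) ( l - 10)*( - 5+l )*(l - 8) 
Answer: 4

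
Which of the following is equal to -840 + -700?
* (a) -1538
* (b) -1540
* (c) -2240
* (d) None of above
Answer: b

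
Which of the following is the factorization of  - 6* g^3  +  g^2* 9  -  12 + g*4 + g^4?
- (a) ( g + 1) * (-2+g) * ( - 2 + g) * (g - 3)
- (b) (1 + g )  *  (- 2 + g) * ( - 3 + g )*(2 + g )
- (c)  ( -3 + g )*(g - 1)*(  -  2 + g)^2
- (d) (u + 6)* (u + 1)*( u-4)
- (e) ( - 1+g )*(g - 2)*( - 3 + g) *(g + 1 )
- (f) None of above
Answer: a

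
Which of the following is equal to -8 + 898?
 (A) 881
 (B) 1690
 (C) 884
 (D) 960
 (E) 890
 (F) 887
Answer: E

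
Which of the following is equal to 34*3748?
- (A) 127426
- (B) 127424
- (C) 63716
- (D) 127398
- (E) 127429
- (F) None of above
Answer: F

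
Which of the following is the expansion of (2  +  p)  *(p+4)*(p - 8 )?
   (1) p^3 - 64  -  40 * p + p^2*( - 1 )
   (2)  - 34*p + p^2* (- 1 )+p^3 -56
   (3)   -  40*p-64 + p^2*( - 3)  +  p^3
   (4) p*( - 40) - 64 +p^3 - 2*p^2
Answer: 4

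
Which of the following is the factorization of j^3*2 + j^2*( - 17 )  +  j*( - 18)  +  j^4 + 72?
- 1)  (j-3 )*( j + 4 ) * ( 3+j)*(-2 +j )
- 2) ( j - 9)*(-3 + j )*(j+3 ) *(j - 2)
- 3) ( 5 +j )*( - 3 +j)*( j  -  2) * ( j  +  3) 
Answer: 1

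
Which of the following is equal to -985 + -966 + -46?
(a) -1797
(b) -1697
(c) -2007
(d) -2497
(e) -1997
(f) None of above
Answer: e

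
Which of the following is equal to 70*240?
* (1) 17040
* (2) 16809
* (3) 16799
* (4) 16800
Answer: 4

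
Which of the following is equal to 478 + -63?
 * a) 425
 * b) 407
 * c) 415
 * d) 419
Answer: c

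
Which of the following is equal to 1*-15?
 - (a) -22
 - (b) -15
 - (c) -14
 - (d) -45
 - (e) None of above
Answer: b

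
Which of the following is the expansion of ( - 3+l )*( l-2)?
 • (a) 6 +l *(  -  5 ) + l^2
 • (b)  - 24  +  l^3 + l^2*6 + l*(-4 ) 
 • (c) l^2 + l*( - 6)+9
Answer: a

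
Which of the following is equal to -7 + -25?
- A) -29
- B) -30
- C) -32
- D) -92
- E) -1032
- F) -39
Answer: C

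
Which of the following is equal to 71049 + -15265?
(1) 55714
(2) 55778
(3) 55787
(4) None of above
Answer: 4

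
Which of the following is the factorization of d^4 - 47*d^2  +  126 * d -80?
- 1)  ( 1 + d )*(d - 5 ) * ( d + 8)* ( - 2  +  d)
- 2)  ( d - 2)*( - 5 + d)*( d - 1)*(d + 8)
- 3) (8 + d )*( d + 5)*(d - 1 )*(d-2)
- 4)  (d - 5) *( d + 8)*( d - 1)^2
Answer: 2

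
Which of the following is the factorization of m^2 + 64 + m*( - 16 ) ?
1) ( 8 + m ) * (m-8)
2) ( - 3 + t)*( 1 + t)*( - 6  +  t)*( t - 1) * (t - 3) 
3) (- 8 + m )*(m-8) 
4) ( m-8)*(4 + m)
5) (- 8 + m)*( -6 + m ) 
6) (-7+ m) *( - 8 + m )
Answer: 3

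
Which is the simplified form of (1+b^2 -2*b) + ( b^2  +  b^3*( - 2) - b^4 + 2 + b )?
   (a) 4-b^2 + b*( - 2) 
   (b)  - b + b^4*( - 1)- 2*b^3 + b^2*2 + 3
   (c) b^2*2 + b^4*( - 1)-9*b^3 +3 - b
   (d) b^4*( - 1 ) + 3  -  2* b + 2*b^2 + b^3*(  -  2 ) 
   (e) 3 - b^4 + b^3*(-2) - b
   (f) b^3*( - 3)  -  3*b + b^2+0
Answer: b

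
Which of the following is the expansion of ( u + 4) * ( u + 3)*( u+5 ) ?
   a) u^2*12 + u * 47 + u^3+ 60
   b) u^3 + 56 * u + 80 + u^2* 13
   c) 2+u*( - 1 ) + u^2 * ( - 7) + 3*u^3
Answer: a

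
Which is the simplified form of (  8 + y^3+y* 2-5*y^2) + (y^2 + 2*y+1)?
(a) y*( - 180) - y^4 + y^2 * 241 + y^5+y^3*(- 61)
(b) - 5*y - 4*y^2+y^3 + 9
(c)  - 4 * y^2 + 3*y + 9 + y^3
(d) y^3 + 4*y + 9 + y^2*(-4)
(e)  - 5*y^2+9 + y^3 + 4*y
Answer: d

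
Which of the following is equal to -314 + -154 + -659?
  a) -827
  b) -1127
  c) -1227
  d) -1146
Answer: b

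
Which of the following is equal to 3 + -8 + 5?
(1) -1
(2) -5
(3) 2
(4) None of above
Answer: 4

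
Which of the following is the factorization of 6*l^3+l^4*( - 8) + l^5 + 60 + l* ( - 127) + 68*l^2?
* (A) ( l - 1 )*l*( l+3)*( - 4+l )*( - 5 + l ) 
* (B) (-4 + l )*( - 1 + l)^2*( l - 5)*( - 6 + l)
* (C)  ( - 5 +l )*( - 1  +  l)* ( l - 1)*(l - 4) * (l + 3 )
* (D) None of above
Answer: C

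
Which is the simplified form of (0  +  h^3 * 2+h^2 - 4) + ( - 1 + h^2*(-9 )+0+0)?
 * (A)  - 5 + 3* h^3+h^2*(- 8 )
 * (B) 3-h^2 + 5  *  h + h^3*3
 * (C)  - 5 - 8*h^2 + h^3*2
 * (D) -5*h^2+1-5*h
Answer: C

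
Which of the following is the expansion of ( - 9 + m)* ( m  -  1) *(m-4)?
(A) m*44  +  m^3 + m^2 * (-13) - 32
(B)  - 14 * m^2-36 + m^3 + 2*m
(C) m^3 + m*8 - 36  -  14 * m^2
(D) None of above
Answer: D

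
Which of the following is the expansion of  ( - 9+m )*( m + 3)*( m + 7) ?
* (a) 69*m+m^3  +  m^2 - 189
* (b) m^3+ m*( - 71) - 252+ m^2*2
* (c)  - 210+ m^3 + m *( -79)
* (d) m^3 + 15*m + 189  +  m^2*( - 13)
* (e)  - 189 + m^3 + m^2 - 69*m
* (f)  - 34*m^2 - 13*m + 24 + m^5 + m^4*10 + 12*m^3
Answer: e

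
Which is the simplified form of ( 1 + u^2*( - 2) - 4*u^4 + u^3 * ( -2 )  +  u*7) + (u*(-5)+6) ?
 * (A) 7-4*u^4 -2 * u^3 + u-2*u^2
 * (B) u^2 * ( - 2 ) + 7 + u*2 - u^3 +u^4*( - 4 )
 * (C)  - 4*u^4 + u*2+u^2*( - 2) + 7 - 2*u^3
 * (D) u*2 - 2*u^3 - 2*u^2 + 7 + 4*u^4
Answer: C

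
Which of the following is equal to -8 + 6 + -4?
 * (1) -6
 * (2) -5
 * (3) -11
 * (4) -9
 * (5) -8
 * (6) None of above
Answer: 1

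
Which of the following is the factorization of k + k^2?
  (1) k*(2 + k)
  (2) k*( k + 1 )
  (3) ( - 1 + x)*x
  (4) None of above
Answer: 2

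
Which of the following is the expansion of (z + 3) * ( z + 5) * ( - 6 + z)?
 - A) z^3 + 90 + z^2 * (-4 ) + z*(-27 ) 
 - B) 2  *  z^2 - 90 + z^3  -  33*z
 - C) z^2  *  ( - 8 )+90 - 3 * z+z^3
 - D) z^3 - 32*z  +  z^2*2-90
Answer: B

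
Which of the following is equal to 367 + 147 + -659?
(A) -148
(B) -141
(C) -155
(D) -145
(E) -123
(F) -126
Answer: D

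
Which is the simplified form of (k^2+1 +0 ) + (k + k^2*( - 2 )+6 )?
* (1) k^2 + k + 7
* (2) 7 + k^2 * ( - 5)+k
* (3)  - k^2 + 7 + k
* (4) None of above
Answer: 3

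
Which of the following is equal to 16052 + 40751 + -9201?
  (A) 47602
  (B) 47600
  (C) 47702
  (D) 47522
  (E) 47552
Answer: A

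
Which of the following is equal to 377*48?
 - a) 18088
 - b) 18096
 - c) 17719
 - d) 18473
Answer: b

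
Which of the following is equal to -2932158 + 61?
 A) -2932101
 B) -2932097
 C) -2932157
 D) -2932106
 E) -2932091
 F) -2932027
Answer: B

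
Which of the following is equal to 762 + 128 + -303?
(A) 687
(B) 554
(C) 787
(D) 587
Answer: D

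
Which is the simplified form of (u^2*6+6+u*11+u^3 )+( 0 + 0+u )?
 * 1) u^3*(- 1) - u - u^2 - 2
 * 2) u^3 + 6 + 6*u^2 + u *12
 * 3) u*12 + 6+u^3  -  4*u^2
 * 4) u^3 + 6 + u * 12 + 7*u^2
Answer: 2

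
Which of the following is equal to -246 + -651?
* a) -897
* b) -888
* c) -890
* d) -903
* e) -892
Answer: a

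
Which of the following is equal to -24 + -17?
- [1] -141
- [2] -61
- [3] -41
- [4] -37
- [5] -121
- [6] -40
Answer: 3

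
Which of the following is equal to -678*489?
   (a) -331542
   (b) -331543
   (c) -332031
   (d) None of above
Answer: a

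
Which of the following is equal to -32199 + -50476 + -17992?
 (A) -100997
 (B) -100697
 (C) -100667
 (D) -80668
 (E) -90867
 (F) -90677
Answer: C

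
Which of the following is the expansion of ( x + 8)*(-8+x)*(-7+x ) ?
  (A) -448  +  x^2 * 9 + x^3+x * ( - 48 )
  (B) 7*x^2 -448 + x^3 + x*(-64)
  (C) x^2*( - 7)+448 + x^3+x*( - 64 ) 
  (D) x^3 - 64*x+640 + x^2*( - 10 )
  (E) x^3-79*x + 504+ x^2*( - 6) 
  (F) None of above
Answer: C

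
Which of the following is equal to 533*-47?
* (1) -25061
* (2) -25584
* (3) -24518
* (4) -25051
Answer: 4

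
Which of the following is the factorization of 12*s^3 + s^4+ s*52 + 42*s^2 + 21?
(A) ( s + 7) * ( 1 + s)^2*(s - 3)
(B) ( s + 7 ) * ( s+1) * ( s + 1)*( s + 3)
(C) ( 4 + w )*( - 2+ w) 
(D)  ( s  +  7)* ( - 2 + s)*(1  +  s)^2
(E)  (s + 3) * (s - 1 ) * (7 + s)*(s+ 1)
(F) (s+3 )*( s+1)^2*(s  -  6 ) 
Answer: B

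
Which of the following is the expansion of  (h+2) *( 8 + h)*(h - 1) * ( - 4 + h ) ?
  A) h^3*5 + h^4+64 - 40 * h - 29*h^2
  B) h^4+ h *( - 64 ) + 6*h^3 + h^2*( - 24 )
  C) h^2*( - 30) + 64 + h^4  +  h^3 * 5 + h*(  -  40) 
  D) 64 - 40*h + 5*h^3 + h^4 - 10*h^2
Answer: C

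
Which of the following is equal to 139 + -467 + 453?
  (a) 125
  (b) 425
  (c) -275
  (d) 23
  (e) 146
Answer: a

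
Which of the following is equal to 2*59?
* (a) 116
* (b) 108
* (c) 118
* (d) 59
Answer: c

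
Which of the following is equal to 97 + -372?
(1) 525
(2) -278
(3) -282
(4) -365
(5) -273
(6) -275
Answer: 6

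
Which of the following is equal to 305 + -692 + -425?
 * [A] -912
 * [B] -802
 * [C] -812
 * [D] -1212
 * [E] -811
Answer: C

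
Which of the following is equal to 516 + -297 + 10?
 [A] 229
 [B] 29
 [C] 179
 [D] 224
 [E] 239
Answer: A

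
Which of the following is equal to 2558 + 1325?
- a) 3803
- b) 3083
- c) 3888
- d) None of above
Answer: d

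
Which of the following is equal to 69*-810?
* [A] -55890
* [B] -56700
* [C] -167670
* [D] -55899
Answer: A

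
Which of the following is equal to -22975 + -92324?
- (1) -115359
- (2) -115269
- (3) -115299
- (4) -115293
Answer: 3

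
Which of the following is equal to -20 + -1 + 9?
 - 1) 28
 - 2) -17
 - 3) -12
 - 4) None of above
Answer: 3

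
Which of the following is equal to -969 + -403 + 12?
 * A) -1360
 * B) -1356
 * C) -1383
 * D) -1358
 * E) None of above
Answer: A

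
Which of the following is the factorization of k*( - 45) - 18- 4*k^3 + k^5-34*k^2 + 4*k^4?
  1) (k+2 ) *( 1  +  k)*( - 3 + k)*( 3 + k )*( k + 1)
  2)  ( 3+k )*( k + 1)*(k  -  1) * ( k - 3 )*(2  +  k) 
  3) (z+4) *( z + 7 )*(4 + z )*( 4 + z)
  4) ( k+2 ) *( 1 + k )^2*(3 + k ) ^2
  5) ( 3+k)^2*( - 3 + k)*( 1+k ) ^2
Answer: 1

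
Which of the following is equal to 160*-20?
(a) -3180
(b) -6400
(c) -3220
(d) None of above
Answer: d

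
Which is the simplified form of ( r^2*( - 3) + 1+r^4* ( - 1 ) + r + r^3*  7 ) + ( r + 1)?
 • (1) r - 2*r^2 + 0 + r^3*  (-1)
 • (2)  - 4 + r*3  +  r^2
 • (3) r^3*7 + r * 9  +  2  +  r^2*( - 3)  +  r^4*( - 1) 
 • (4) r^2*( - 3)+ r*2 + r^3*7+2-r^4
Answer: 4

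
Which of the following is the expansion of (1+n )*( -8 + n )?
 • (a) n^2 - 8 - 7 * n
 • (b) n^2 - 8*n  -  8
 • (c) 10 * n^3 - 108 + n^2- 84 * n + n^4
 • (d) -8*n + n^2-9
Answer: a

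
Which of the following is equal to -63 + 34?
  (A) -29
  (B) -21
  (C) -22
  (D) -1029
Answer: A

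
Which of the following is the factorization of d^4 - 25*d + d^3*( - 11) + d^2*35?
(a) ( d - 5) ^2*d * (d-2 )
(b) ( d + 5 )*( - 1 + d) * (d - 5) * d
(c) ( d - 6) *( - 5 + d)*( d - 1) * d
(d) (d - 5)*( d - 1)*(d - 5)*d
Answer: d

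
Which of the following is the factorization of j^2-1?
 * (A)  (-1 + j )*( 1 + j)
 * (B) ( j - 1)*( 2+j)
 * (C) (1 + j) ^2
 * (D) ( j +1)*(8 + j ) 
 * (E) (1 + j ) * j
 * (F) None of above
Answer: A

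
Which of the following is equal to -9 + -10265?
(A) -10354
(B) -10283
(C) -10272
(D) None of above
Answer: D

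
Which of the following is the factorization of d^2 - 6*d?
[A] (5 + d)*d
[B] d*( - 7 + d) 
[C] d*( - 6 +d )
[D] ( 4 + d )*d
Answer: C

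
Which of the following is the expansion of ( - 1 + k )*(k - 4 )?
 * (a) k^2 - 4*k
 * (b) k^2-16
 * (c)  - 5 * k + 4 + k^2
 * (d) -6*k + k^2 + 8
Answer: c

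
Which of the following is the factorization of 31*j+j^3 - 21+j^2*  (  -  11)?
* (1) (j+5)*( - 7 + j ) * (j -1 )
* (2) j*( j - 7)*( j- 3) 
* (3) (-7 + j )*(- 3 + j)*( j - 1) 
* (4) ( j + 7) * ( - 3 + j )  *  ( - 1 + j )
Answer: 3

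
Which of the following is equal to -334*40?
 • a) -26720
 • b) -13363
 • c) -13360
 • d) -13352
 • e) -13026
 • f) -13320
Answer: c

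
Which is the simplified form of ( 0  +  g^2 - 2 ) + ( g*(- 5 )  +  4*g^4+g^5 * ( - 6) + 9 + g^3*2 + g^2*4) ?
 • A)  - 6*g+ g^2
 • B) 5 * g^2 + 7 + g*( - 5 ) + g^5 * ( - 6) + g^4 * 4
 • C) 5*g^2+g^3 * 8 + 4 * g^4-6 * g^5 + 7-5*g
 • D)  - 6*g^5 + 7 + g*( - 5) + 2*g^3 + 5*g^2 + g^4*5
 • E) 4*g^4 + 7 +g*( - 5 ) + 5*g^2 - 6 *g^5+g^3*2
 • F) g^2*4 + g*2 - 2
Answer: E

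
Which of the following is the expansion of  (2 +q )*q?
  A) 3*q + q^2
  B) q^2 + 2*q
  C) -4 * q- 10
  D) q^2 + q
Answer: B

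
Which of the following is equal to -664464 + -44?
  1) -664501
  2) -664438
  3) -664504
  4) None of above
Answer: 4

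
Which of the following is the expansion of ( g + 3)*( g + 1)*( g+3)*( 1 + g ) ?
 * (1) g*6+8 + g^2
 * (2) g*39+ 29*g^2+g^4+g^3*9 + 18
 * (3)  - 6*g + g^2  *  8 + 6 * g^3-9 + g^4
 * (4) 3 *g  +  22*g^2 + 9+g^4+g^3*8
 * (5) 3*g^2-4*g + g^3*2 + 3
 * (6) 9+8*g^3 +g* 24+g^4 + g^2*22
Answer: 6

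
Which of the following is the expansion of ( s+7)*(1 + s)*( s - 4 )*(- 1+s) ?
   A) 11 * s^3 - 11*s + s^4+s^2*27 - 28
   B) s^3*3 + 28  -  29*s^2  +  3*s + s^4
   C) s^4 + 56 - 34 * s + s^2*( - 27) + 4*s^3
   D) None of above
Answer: D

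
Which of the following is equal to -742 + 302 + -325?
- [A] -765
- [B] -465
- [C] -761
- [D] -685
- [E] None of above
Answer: A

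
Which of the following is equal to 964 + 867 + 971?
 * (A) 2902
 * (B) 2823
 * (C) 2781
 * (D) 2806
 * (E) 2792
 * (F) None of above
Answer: F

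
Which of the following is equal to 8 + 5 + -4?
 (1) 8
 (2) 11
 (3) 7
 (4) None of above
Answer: 4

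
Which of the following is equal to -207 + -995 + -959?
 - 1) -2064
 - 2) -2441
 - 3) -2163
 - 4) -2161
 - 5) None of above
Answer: 4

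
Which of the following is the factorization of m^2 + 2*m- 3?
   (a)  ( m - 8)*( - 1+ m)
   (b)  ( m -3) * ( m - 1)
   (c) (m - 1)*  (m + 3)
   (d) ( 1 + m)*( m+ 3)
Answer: c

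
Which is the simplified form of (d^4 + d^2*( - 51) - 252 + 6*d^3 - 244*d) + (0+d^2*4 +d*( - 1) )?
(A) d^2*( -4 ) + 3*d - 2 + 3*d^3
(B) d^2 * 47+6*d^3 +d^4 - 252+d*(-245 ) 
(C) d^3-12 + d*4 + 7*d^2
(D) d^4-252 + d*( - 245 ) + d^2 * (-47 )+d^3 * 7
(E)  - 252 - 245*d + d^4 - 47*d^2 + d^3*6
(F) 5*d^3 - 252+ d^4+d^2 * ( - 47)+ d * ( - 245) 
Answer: E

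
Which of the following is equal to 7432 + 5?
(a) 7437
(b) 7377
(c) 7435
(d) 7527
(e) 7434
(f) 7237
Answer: a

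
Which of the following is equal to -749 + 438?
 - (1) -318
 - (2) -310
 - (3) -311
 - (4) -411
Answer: 3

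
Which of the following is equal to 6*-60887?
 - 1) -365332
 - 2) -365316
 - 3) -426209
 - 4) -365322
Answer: 4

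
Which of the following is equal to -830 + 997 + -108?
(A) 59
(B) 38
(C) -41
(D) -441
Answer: A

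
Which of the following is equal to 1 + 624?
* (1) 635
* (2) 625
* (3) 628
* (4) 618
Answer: 2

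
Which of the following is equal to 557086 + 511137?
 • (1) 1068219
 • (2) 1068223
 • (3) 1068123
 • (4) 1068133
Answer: 2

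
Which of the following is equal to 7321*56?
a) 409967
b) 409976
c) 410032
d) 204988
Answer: b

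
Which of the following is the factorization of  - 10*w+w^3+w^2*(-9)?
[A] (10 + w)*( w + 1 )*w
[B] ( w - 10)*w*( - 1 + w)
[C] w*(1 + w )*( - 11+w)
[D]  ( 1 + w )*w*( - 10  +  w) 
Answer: D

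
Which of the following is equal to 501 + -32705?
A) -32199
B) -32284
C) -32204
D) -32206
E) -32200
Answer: C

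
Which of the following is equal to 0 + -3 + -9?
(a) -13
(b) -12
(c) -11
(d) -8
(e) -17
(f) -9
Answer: b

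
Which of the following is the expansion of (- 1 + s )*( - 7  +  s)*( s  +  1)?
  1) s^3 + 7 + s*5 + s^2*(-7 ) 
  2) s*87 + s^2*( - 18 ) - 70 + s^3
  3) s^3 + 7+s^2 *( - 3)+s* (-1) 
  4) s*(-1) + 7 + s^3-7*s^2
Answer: 4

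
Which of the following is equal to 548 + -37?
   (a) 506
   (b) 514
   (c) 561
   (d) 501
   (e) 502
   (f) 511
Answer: f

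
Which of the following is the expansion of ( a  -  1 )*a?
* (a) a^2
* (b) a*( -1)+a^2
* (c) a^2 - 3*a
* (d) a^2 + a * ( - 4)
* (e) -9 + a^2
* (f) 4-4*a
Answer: b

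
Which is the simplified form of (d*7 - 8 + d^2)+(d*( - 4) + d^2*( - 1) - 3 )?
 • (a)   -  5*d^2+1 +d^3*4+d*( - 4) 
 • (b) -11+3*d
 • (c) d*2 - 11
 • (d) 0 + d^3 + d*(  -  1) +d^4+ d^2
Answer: b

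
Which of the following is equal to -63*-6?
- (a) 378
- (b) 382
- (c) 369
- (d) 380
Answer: a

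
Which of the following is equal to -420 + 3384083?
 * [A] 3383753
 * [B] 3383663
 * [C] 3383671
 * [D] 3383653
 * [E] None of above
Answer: B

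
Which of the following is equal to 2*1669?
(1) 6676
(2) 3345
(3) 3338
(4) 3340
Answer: 3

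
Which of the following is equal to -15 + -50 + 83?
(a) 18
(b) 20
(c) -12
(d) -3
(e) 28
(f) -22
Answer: a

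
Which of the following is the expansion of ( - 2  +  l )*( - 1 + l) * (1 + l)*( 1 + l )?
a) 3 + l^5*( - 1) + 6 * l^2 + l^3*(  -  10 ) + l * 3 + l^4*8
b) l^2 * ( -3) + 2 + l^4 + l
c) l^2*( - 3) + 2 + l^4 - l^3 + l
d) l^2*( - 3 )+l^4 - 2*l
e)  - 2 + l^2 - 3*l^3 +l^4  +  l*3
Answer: c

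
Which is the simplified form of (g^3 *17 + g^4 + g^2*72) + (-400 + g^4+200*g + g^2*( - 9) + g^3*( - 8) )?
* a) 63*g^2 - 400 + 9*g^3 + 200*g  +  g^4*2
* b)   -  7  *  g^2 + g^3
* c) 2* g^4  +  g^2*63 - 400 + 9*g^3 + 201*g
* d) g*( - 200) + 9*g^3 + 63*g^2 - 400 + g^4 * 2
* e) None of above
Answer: a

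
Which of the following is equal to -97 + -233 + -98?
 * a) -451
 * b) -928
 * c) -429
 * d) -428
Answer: d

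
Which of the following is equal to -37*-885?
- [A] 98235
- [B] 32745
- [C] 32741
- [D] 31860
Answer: B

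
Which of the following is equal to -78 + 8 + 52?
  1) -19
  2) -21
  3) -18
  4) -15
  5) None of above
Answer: 3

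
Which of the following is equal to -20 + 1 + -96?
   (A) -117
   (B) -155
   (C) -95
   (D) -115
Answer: D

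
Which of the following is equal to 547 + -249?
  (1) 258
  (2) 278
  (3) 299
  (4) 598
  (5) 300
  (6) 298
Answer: 6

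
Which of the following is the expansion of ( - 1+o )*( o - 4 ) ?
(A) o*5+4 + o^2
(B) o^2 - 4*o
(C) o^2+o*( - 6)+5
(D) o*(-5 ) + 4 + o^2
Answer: D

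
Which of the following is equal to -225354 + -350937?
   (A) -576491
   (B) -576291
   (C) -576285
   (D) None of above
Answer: B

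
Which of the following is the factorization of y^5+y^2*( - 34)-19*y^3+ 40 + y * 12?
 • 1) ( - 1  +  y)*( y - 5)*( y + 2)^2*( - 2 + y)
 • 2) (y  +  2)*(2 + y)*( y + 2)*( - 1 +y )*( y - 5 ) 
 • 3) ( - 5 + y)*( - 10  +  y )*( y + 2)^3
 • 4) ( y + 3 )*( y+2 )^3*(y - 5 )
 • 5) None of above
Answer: 2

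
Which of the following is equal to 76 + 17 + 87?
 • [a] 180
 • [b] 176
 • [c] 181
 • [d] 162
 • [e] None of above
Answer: a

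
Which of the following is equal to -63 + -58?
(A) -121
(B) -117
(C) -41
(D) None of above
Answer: A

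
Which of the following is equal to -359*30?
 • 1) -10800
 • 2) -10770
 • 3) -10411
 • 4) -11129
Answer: 2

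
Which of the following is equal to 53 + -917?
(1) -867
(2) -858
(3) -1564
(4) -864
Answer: 4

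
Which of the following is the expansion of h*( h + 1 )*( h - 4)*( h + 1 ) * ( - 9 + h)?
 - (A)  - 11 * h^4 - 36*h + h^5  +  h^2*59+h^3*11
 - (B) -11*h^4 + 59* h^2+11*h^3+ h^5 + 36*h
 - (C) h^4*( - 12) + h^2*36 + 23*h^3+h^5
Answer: B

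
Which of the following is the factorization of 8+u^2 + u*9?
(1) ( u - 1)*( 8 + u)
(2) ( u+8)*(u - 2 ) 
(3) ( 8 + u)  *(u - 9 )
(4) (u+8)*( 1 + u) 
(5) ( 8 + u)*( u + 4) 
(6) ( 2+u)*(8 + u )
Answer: 4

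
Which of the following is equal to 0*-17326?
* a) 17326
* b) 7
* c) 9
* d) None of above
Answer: d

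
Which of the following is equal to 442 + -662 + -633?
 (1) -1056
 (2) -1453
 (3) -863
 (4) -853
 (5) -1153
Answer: 4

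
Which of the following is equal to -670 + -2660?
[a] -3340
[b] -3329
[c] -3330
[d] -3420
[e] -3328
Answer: c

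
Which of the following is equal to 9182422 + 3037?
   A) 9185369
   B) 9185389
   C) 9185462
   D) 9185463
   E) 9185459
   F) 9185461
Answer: E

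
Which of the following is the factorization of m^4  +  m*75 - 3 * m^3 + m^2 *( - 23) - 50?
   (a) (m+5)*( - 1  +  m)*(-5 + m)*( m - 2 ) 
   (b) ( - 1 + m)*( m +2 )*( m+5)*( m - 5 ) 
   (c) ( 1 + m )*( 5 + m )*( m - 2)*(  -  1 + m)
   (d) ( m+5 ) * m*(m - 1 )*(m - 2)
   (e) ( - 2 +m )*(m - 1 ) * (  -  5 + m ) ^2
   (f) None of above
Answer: a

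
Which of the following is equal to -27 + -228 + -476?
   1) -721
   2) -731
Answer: 2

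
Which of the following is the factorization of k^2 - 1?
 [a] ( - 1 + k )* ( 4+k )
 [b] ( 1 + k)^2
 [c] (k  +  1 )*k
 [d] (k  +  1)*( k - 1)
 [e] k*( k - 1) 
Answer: d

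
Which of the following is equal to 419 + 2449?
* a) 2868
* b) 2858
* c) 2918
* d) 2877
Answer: a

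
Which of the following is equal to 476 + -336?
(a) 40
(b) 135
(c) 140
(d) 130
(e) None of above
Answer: c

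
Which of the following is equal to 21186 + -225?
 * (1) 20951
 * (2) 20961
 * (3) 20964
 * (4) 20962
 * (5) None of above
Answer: 2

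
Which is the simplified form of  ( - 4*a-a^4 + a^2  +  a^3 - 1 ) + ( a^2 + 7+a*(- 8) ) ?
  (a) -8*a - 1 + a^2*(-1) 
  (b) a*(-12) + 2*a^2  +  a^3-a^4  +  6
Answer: b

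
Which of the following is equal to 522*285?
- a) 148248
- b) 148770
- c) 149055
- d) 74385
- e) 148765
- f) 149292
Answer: b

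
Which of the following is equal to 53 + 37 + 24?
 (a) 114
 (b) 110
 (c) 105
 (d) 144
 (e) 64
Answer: a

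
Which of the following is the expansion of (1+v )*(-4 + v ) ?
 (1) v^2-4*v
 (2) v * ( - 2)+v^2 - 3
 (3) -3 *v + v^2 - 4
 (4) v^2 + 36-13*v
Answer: 3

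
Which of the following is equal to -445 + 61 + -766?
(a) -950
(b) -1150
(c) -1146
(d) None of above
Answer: b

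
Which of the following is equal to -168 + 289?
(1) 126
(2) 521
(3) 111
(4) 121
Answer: 4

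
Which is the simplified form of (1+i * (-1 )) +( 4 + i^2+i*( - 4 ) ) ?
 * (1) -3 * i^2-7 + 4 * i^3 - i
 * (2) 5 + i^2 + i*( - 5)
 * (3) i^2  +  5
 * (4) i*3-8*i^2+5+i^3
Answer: 2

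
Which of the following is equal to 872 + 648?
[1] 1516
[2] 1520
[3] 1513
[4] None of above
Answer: 2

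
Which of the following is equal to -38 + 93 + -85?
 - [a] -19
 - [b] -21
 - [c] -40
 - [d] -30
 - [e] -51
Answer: d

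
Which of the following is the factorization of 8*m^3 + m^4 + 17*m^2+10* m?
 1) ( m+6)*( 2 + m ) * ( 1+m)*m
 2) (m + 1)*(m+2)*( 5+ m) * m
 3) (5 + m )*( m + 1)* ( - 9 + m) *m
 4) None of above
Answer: 2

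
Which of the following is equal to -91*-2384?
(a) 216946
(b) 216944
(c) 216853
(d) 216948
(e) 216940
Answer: b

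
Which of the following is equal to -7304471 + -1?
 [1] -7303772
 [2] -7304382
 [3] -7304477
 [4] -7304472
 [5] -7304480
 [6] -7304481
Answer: 4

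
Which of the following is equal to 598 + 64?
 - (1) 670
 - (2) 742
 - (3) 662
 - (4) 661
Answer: 3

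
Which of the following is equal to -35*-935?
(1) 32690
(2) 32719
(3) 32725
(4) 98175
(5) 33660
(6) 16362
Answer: 3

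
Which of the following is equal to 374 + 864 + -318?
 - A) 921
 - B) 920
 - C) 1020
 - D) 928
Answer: B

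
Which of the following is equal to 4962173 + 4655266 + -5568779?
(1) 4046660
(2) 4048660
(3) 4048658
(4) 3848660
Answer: 2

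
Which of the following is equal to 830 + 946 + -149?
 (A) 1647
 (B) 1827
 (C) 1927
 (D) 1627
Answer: D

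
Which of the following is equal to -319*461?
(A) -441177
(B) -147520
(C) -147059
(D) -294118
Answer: C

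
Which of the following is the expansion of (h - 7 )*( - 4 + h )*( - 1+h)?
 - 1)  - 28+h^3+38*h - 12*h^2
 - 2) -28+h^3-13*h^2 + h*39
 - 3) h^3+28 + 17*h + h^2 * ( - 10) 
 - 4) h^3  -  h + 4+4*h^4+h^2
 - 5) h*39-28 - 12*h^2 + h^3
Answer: 5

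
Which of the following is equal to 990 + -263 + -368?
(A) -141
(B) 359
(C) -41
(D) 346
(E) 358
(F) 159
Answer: B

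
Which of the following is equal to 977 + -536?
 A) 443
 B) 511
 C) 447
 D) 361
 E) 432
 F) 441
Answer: F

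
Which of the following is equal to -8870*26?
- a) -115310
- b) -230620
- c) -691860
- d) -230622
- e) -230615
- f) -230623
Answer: b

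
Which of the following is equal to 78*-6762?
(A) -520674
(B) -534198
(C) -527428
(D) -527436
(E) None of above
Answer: D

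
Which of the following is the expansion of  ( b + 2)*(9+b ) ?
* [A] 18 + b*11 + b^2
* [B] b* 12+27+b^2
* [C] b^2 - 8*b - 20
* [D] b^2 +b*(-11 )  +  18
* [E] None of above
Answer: A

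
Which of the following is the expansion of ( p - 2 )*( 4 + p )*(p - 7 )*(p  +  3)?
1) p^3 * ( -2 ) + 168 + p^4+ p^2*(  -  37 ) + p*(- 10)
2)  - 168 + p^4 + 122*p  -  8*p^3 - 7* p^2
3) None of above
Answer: 1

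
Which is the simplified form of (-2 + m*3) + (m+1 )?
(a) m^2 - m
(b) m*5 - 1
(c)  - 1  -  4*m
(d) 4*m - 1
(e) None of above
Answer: d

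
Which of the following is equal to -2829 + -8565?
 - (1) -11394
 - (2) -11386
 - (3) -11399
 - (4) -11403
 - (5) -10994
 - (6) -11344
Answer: 1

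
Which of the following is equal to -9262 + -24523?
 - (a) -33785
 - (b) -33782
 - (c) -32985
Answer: a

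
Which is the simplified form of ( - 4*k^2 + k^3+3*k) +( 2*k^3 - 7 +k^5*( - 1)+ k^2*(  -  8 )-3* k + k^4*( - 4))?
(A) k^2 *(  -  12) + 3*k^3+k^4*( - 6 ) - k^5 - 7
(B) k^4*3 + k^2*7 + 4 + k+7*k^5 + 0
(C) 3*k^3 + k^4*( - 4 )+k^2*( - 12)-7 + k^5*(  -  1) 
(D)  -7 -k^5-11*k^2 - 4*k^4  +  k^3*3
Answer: C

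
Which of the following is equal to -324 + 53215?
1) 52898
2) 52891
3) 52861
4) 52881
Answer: 2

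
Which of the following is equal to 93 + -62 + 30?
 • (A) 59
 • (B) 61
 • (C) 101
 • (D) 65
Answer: B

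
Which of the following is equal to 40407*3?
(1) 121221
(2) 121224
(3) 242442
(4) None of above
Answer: 1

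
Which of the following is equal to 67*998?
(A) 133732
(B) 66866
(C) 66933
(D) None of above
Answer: B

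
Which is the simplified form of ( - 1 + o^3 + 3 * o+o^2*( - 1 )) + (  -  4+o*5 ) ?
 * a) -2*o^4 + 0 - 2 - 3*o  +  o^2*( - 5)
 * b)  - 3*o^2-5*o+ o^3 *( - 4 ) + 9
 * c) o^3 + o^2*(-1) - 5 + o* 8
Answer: c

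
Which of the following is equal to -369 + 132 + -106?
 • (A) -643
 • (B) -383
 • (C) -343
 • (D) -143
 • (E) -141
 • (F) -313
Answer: C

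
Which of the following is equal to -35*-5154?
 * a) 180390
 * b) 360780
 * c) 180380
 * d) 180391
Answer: a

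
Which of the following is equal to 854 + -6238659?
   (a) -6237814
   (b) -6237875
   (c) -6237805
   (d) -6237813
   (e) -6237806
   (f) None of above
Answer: c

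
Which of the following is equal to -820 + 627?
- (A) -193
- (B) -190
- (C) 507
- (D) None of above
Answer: A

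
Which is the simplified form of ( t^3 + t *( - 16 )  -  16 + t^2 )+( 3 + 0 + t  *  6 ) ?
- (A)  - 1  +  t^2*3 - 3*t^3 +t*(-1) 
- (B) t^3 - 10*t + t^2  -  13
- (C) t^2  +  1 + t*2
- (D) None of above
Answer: B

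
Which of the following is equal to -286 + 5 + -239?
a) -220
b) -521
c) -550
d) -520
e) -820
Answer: d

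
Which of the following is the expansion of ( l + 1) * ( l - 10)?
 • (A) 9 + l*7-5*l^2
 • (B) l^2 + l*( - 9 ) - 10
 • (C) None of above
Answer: B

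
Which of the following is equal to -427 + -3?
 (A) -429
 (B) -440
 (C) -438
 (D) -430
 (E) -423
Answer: D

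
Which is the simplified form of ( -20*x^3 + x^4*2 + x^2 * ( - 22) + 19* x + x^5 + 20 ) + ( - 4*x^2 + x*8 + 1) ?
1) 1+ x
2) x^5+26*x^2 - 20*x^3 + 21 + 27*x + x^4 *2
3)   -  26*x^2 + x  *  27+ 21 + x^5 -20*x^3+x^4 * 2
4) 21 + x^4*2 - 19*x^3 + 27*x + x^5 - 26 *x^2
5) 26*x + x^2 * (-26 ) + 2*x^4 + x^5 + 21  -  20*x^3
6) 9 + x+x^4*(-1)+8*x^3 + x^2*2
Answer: 3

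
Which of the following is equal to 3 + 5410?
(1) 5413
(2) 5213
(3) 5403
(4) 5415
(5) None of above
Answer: 1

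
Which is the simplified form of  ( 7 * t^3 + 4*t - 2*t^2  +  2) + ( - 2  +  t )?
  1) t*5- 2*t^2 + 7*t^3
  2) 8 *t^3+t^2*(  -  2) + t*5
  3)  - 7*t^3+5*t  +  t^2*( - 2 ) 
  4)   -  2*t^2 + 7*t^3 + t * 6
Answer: 1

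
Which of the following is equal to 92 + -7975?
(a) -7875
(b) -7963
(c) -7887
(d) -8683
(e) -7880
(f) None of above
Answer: f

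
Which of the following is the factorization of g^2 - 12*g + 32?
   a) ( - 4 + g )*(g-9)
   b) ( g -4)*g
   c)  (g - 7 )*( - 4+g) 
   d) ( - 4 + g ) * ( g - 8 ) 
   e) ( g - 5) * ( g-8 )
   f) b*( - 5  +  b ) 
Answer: d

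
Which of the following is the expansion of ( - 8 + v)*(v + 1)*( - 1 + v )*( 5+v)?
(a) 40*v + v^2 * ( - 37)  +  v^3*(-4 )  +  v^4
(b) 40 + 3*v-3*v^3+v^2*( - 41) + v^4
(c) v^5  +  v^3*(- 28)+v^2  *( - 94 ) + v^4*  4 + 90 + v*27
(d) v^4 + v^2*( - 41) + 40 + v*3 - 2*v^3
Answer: b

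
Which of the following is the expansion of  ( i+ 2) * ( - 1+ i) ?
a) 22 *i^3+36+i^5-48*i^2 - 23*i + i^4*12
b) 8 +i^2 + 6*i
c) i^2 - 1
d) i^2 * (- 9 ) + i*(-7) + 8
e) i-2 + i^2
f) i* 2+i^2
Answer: e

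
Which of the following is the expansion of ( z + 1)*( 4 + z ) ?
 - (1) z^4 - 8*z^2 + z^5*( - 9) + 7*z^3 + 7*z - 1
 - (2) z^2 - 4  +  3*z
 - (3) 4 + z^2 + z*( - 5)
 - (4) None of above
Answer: 4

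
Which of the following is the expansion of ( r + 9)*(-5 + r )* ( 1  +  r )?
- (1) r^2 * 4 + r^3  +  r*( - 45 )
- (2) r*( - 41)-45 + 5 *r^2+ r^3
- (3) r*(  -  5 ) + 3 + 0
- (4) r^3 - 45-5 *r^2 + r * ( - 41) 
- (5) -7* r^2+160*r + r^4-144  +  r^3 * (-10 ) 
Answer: 2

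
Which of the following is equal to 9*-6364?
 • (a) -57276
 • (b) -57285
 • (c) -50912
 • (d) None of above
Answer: a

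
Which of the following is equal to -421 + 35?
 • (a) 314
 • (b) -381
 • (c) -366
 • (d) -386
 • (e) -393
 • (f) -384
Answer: d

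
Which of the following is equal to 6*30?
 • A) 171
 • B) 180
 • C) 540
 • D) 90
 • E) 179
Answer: B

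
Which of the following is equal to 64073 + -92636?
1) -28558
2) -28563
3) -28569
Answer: 2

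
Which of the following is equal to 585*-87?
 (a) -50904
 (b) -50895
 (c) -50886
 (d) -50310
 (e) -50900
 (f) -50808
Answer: b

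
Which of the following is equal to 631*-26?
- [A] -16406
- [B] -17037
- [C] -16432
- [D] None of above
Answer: A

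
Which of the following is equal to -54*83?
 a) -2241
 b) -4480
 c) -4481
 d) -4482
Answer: d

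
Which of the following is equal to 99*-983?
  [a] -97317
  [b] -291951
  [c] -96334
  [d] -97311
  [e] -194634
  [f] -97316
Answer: a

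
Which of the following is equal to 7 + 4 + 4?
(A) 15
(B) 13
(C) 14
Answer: A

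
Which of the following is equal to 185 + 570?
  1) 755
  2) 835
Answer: 1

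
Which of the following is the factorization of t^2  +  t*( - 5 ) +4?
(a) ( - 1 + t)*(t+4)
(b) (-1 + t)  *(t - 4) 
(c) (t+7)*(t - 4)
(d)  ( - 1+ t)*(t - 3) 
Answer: b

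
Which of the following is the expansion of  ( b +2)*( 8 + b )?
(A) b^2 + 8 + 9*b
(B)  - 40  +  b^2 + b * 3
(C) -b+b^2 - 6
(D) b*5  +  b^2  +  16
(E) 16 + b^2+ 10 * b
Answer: E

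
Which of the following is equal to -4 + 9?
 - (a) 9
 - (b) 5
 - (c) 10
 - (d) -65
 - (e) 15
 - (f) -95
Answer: b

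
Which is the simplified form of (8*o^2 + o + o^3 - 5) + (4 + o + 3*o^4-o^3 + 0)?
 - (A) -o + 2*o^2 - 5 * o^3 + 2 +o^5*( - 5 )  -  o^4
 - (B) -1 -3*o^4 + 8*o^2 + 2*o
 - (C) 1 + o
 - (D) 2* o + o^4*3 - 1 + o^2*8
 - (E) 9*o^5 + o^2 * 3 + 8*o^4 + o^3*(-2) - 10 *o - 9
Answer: D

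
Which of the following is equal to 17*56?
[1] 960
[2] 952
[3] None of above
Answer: 2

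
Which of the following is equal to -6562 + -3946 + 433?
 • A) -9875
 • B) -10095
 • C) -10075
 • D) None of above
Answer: C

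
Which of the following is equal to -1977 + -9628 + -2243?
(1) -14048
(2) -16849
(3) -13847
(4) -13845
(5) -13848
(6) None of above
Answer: 5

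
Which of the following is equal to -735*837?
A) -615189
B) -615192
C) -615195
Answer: C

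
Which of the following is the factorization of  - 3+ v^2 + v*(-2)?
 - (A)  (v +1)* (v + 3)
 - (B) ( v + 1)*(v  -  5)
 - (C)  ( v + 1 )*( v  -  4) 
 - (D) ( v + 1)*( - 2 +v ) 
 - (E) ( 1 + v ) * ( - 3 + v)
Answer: E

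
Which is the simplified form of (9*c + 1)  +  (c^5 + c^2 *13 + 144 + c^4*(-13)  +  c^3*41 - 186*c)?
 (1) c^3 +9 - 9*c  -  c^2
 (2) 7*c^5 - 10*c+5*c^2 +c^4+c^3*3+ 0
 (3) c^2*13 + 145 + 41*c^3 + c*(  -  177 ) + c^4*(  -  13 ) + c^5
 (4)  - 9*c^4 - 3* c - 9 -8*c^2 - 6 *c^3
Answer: 3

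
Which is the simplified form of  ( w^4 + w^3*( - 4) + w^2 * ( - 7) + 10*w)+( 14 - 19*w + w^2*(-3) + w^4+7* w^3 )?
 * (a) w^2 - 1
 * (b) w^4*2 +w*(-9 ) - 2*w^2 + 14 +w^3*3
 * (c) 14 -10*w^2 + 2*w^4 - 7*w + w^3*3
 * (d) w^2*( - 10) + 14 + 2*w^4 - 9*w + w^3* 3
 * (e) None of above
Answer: d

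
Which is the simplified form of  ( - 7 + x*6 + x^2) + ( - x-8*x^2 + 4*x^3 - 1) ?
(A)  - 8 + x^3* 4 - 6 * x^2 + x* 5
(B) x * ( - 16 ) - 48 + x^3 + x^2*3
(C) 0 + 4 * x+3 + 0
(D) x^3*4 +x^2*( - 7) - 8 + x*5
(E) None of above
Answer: D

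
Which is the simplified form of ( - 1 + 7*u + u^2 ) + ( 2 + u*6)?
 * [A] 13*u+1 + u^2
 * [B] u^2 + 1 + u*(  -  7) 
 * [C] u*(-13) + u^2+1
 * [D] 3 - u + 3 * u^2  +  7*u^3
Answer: A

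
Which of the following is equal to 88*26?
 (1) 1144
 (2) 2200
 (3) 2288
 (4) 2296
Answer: 3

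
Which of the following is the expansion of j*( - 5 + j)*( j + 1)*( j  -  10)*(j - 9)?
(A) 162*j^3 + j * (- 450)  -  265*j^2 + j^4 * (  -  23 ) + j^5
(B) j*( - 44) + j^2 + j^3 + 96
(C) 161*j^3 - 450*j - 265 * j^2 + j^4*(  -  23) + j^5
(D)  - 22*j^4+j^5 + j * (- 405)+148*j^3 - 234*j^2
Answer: C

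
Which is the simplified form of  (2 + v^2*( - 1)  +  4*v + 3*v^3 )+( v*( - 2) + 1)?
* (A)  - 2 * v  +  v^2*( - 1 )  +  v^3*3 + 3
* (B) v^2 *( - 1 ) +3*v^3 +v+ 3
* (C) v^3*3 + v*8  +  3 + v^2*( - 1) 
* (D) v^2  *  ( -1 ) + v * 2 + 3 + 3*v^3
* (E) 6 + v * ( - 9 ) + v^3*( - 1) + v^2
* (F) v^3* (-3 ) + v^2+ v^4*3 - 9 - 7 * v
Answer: D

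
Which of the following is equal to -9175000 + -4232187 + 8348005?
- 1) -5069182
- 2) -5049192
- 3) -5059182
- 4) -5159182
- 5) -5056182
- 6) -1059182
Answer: 3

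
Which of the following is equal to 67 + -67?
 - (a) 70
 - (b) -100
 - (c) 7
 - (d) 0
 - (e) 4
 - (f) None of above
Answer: d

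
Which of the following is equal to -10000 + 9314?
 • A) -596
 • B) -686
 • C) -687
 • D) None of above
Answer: B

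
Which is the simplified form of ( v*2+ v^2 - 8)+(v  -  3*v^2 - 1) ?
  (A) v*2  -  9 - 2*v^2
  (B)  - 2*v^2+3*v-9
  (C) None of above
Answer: B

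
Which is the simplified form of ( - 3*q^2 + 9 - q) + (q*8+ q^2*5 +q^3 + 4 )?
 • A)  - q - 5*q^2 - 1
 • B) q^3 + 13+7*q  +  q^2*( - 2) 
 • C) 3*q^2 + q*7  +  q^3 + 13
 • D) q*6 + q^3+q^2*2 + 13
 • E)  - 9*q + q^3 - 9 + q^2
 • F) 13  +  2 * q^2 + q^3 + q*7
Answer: F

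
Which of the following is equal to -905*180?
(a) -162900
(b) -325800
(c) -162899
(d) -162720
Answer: a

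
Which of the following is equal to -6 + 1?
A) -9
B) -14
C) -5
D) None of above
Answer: C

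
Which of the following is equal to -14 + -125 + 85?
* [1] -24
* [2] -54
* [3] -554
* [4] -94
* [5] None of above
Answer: 2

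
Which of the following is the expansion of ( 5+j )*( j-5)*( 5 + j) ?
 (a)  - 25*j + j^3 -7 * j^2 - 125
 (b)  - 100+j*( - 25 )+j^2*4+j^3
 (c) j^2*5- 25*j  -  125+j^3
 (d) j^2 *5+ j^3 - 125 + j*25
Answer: c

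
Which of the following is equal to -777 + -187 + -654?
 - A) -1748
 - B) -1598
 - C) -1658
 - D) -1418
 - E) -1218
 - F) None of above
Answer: F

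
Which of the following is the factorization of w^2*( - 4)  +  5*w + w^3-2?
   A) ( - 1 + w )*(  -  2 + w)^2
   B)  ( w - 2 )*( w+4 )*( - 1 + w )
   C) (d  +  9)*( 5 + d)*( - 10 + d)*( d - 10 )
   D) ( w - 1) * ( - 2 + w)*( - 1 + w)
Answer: D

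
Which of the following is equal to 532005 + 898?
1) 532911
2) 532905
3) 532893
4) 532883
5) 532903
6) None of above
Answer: 5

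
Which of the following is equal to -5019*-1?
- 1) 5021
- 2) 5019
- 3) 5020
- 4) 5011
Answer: 2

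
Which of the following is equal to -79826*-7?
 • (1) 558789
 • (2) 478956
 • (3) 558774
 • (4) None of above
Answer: 4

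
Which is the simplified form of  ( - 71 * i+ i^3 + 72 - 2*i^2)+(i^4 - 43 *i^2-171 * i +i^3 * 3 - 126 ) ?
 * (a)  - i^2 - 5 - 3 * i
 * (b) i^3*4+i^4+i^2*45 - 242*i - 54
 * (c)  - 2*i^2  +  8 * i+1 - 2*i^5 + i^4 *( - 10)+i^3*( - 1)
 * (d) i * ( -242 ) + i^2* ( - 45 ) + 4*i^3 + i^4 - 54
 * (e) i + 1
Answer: d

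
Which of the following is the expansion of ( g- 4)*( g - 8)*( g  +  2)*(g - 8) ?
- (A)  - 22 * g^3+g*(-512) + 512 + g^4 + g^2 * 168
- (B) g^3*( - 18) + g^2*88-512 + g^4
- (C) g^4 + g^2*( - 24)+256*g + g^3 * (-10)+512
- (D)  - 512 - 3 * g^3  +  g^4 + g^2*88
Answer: B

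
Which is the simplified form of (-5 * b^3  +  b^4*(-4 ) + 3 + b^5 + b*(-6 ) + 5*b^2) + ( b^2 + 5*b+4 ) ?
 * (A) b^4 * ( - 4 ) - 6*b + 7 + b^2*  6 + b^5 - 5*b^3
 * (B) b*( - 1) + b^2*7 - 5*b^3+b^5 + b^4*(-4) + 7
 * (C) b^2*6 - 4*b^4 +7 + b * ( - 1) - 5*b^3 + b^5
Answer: C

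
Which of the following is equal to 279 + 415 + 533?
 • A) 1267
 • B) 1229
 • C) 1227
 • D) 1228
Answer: C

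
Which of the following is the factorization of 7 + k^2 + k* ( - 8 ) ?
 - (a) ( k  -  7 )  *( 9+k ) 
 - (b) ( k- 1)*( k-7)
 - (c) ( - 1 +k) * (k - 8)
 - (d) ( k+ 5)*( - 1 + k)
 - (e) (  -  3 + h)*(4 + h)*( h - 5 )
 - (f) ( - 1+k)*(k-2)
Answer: b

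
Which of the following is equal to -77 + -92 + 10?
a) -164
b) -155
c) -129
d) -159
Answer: d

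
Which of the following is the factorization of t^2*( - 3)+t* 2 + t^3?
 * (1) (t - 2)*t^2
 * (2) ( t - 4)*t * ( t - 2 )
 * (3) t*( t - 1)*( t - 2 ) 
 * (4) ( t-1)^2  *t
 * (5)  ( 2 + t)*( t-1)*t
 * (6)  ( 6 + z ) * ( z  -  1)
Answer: 3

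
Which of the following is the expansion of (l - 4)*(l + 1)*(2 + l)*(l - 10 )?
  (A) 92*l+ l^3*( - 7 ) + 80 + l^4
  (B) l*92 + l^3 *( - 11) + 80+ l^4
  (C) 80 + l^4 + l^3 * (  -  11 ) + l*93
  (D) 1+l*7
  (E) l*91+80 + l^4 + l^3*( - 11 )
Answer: B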